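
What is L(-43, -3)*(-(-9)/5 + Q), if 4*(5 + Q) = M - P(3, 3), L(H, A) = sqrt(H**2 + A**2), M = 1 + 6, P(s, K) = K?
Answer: -11*sqrt(1858)/5 ≈ -94.830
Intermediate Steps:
M = 7
L(H, A) = sqrt(A**2 + H**2)
Q = -4 (Q = -5 + (7 - 1*3)/4 = -5 + (7 - 3)/4 = -5 + (1/4)*4 = -5 + 1 = -4)
L(-43, -3)*(-(-9)/5 + Q) = sqrt((-3)**2 + (-43)**2)*(-(-9)/5 - 4) = sqrt(9 + 1849)*(-(-9)/5 - 4) = sqrt(1858)*(-3*(-3/5) - 4) = sqrt(1858)*(9/5 - 4) = sqrt(1858)*(-11/5) = -11*sqrt(1858)/5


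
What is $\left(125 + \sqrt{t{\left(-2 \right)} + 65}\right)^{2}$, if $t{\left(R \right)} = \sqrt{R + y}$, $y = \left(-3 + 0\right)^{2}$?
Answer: $\left(125 + \sqrt{65 + \sqrt{7}}\right)^{2} \approx 17749.0$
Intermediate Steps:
$y = 9$ ($y = \left(-3\right)^{2} = 9$)
$t{\left(R \right)} = \sqrt{9 + R}$ ($t{\left(R \right)} = \sqrt{R + 9} = \sqrt{9 + R}$)
$\left(125 + \sqrt{t{\left(-2 \right)} + 65}\right)^{2} = \left(125 + \sqrt{\sqrt{9 - 2} + 65}\right)^{2} = \left(125 + \sqrt{\sqrt{7} + 65}\right)^{2} = \left(125 + \sqrt{65 + \sqrt{7}}\right)^{2}$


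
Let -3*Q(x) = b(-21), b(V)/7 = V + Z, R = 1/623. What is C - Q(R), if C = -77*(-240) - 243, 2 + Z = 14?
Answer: 18216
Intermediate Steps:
R = 1/623 ≈ 0.0016051
Z = 12 (Z = -2 + 14 = 12)
b(V) = 84 + 7*V (b(V) = 7*(V + 12) = 7*(12 + V) = 84 + 7*V)
Q(x) = 21 (Q(x) = -(84 + 7*(-21))/3 = -(84 - 147)/3 = -1/3*(-63) = 21)
C = 18237 (C = 18480 - 243 = 18237)
C - Q(R) = 18237 - 1*21 = 18237 - 21 = 18216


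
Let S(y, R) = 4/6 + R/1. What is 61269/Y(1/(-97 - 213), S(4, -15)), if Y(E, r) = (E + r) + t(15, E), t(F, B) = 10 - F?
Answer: -56980170/17983 ≈ -3168.6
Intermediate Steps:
S(y, R) = ⅔ + R (S(y, R) = 4*(⅙) + R*1 = ⅔ + R)
Y(E, r) = -5 + E + r (Y(E, r) = (E + r) + (10 - 1*15) = (E + r) + (10 - 15) = (E + r) - 5 = -5 + E + r)
61269/Y(1/(-97 - 213), S(4, -15)) = 61269/(-5 + 1/(-97 - 213) + (⅔ - 15)) = 61269/(-5 + 1/(-310) - 43/3) = 61269/(-5 - 1/310 - 43/3) = 61269/(-17983/930) = 61269*(-930/17983) = -56980170/17983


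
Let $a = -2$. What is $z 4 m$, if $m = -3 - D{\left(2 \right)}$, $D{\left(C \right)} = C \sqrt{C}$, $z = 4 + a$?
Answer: $-24 - 16 \sqrt{2} \approx -46.627$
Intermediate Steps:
$z = 2$ ($z = 4 - 2 = 2$)
$D{\left(C \right)} = C^{\frac{3}{2}}$
$m = -3 - 2 \sqrt{2}$ ($m = -3 - 2^{\frac{3}{2}} = -3 - 2 \sqrt{2} \approx -5.8284$)
$z 4 m = 2 \cdot 4 \left(-3 - 2 \sqrt{2}\right) = 8 \left(-3 - 2 \sqrt{2}\right) = -24 - 16 \sqrt{2}$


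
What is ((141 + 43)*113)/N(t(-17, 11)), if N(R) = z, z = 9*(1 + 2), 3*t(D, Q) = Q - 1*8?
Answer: 20792/27 ≈ 770.07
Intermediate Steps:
t(D, Q) = -8/3 + Q/3 (t(D, Q) = (Q - 1*8)/3 = (Q - 8)/3 = (-8 + Q)/3 = -8/3 + Q/3)
z = 27 (z = 9*3 = 27)
N(R) = 27
((141 + 43)*113)/N(t(-17, 11)) = ((141 + 43)*113)/27 = (184*113)*(1/27) = 20792*(1/27) = 20792/27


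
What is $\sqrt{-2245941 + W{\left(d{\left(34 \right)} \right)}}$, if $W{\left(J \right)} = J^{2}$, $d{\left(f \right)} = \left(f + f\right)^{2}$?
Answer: $\sqrt{19135435} \approx 4374.4$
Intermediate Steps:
$d{\left(f \right)} = 4 f^{2}$ ($d{\left(f \right)} = \left(2 f\right)^{2} = 4 f^{2}$)
$\sqrt{-2245941 + W{\left(d{\left(34 \right)} \right)}} = \sqrt{-2245941 + \left(4 \cdot 34^{2}\right)^{2}} = \sqrt{-2245941 + \left(4 \cdot 1156\right)^{2}} = \sqrt{-2245941 + 4624^{2}} = \sqrt{-2245941 + 21381376} = \sqrt{19135435}$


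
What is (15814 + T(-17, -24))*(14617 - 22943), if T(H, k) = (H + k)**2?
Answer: -145663370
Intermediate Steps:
(15814 + T(-17, -24))*(14617 - 22943) = (15814 + (-17 - 24)**2)*(14617 - 22943) = (15814 + (-41)**2)*(-8326) = (15814 + 1681)*(-8326) = 17495*(-8326) = -145663370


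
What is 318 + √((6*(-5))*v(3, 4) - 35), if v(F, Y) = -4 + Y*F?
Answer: 318 + 5*I*√11 ≈ 318.0 + 16.583*I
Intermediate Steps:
v(F, Y) = -4 + F*Y
318 + √((6*(-5))*v(3, 4) - 35) = 318 + √((6*(-5))*(-4 + 3*4) - 35) = 318 + √(-30*(-4 + 12) - 35) = 318 + √(-30*8 - 35) = 318 + √(-240 - 35) = 318 + √(-275) = 318 + 5*I*√11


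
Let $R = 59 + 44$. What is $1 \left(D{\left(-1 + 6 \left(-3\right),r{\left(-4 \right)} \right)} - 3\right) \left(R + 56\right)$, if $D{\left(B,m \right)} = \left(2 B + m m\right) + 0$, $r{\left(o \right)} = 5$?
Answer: $-2544$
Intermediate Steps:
$D{\left(B,m \right)} = m^{2} + 2 B$ ($D{\left(B,m \right)} = \left(2 B + m^{2}\right) + 0 = \left(m^{2} + 2 B\right) + 0 = m^{2} + 2 B$)
$R = 103$
$1 \left(D{\left(-1 + 6 \left(-3\right),r{\left(-4 \right)} \right)} - 3\right) \left(R + 56\right) = 1 \left(\left(5^{2} + 2 \left(-1 + 6 \left(-3\right)\right)\right) - 3\right) \left(103 + 56\right) = 1 \left(\left(25 + 2 \left(-1 - 18\right)\right) - 3\right) 159 = 1 \left(\left(25 + 2 \left(-19\right)\right) - 3\right) 159 = 1 \left(\left(25 - 38\right) - 3\right) 159 = 1 \left(-13 - 3\right) 159 = 1 \left(-16\right) 159 = \left(-16\right) 159 = -2544$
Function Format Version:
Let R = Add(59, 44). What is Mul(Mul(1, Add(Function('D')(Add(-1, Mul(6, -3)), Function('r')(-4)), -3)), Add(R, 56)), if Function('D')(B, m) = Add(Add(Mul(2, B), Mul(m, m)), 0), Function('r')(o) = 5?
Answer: -2544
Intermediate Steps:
Function('D')(B, m) = Add(Pow(m, 2), Mul(2, B)) (Function('D')(B, m) = Add(Add(Mul(2, B), Pow(m, 2)), 0) = Add(Add(Pow(m, 2), Mul(2, B)), 0) = Add(Pow(m, 2), Mul(2, B)))
R = 103
Mul(Mul(1, Add(Function('D')(Add(-1, Mul(6, -3)), Function('r')(-4)), -3)), Add(R, 56)) = Mul(Mul(1, Add(Add(Pow(5, 2), Mul(2, Add(-1, Mul(6, -3)))), -3)), Add(103, 56)) = Mul(Mul(1, Add(Add(25, Mul(2, Add(-1, -18))), -3)), 159) = Mul(Mul(1, Add(Add(25, Mul(2, -19)), -3)), 159) = Mul(Mul(1, Add(Add(25, -38), -3)), 159) = Mul(Mul(1, Add(-13, -3)), 159) = Mul(Mul(1, -16), 159) = Mul(-16, 159) = -2544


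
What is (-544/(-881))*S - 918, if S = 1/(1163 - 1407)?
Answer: -49334374/53741 ≈ -918.00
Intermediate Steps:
S = -1/244 (S = 1/(-244) = -1/244 ≈ -0.0040984)
(-544/(-881))*S - 918 = -544/(-881)*(-1/244) - 918 = -544*(-1/881)*(-1/244) - 918 = (544/881)*(-1/244) - 918 = -136/53741 - 918 = -49334374/53741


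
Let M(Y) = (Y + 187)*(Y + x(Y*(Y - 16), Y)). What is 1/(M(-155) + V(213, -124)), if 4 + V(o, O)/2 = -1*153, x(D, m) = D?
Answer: 1/842886 ≈ 1.1864e-6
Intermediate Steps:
V(o, O) = -314 (V(o, O) = -8 + 2*(-1*153) = -8 + 2*(-153) = -8 - 306 = -314)
M(Y) = (187 + Y)*(Y + Y*(-16 + Y)) (M(Y) = (Y + 187)*(Y + Y*(Y - 16)) = (187 + Y)*(Y + Y*(-16 + Y)))
1/(M(-155) + V(213, -124)) = 1/(-155*(-2805 + (-155)² + 172*(-155)) - 314) = 1/(-155*(-2805 + 24025 - 26660) - 314) = 1/(-155*(-5440) - 314) = 1/(843200 - 314) = 1/842886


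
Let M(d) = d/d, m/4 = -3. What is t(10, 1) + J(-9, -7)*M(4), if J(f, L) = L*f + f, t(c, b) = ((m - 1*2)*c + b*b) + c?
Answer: -75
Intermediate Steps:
m = -12 (m = 4*(-3) = -12)
t(c, b) = b² - 13*c (t(c, b) = ((-12 - 1*2)*c + b*b) + c = ((-12 - 2)*c + b²) + c = (-14*c + b²) + c = (b² - 14*c) + c = b² - 13*c)
M(d) = 1
J(f, L) = f + L*f
t(10, 1) + J(-9, -7)*M(4) = (1² - 13*10) - 9*(1 - 7)*1 = (1 - 130) - 9*(-6)*1 = -129 + 54*1 = -129 + 54 = -75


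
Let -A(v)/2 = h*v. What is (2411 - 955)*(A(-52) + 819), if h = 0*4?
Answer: 1192464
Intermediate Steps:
h = 0
A(v) = 0 (A(v) = -0*v = -2*0 = 0)
(2411 - 955)*(A(-52) + 819) = (2411 - 955)*(0 + 819) = 1456*819 = 1192464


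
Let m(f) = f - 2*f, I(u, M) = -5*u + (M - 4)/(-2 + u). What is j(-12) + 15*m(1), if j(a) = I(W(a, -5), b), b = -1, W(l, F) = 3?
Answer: -35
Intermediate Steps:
I(u, M) = -5*u + (-4 + M)/(-2 + u)
j(a) = -20 (j(a) = (-4 - 1 - 5*3² + 10*3)/(-2 + 3) = (-4 - 1 - 5*9 + 30)/1 = 1*(-4 - 1 - 45 + 30) = 1*(-20) = -20)
m(f) = -f
j(-12) + 15*m(1) = -20 + 15*(-1*1) = -20 + 15*(-1) = -20 - 15 = -35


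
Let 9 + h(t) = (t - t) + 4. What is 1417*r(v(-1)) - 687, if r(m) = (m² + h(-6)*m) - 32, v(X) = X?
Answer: -37529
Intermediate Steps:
h(t) = -5 (h(t) = -9 + ((t - t) + 4) = -9 + (0 + 4) = -9 + 4 = -5)
r(m) = -32 + m² - 5*m (r(m) = (m² - 5*m) - 32 = -32 + m² - 5*m)
1417*r(v(-1)) - 687 = 1417*(-32 + (-1)² - 5*(-1)) - 687 = 1417*(-32 + 1 + 5) - 687 = 1417*(-26) - 687 = -36842 - 687 = -37529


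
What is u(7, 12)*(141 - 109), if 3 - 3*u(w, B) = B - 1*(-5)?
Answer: -448/3 ≈ -149.33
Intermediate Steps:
u(w, B) = -⅔ - B/3 (u(w, B) = 1 - (B - 1*(-5))/3 = 1 - (B + 5)/3 = 1 - (5 + B)/3 = 1 + (-5/3 - B/3) = -⅔ - B/3)
u(7, 12)*(141 - 109) = (-⅔ - ⅓*12)*(141 - 109) = (-⅔ - 4)*32 = -14/3*32 = -448/3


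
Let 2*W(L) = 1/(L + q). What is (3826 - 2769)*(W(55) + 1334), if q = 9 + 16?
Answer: 225607137/160 ≈ 1.4100e+6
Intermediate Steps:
q = 25
W(L) = 1/(2*(25 + L)) (W(L) = 1/(2*(L + 25)) = 1/(2*(25 + L)))
(3826 - 2769)*(W(55) + 1334) = (3826 - 2769)*(1/(2*(25 + 55)) + 1334) = 1057*((½)/80 + 1334) = 1057*((½)*(1/80) + 1334) = 1057*(1/160 + 1334) = 1057*(213441/160) = 225607137/160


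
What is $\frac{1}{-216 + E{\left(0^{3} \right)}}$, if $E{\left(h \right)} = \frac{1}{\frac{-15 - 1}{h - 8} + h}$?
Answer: $- \frac{2}{431} \approx -0.0046404$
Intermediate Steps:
$E{\left(h \right)} = \frac{1}{h - \frac{16}{-8 + h}}$ ($E{\left(h \right)} = \frac{1}{- \frac{16}{-8 + h} + h} = \frac{1}{h - \frac{16}{-8 + h}}$)
$\frac{1}{-216 + E{\left(0^{3} \right)}} = \frac{1}{-216 + \frac{8 - 0^{3}}{16 - \left(0^{3}\right)^{2} + 8 \cdot 0^{3}}} = \frac{1}{-216 + \frac{8 - 0}{16 - 0^{2} + 8 \cdot 0}} = \frac{1}{-216 + \frac{8 + 0}{16 - 0 + 0}} = \frac{1}{-216 + \frac{1}{16 + 0 + 0} \cdot 8} = \frac{1}{-216 + \frac{1}{16} \cdot 8} = \frac{1}{-216 + \frac{1}{2}} = \frac{1}{- \frac{431}{2}} = - \frac{2}{431}$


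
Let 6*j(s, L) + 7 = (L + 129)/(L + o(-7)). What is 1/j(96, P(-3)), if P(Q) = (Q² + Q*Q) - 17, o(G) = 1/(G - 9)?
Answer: 18/395 ≈ 0.045570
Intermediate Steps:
o(G) = 1/(-9 + G)
P(Q) = -17 + 2*Q² (P(Q) = (Q² + Q²) - 17 = 2*Q² - 17 = -17 + 2*Q²)
j(s, L) = -7/6 + (129 + L)/(6*(-1/16 + L)) (j(s, L) = -7/6 + ((L + 129)/(L + 1/(-9 - 7)))/6 = -7/6 + ((129 + L)/(L + 1/(-16)))/6 = -7/6 + ((129 + L)/(L - 1/16))/6 = -7/6 + ((129 + L)/(-1/16 + L))/6 = -7/6 + (129 + L)/(6*(-1/16 + L)))
1/j(96, P(-3)) = 1/((2071 - 96*(-17 + 2*(-3)²))/(6*(-1 + 16*(-17 + 2*(-3)²)))) = 1/((2071 - 96*(-17 + 2*9))/(6*(-1 + 16*(-17 + 2*9)))) = 1/((2071 - 96*(-17 + 18))/(6*(-1 + 16*(-17 + 18)))) = 1/((2071 - 96*1)/(6*(-1 + 16*1))) = 1/((2071 - 96)/(6*(-1 + 16))) = 1/((⅙)*1975/15) = 1/((⅙)*(1/15)*1975) = 1/(395/18) = 18/395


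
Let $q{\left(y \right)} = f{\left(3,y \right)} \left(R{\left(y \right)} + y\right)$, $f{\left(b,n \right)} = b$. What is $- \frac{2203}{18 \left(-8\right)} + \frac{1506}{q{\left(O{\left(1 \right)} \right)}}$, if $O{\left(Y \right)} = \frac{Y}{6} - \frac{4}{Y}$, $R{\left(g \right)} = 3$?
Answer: $- \frac{422713}{720} \approx -587.1$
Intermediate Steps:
$O{\left(Y \right)} = - \frac{4}{Y} + \frac{Y}{6}$ ($O{\left(Y \right)} = Y \frac{1}{6} - \frac{4}{Y} = \frac{Y}{6} - \frac{4}{Y} = - \frac{4}{Y} + \frac{Y}{6}$)
$q{\left(y \right)} = 9 + 3 y$ ($q{\left(y \right)} = 3 \left(3 + y\right) = 9 + 3 y$)
$- \frac{2203}{18 \left(-8\right)} + \frac{1506}{q{\left(O{\left(1 \right)} \right)}} = - \frac{2203}{18 \left(-8\right)} + \frac{1506}{9 + 3 \left(- \frac{4}{1} + \frac{1}{6} \cdot 1\right)} = - \frac{2203}{-144} + \frac{1506}{9 + 3 \left(\left(-4\right) 1 + \frac{1}{6}\right)} = \left(-2203\right) \left(- \frac{1}{144}\right) + \frac{1506}{9 + 3 \left(-4 + \frac{1}{6}\right)} = \frac{2203}{144} + \frac{1506}{9 + 3 \left(- \frac{23}{6}\right)} = \frac{2203}{144} + \frac{1506}{9 - \frac{23}{2}} = \frac{2203}{144} + \frac{1506}{- \frac{5}{2}} = \frac{2203}{144} + 1506 \left(- \frac{2}{5}\right) = \frac{2203}{144} - \frac{3012}{5} = - \frac{422713}{720}$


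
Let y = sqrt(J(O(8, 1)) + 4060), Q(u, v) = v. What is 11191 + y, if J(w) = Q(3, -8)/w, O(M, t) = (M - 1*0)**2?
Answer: 11191 + sqrt(64958)/4 ≈ 11255.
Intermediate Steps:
O(M, t) = M**2 (O(M, t) = (M + 0)**2 = M**2)
J(w) = -8/w
y = sqrt(64958)/4 (y = sqrt(-8/(8**2) + 4060) = sqrt(-8/64 + 4060) = sqrt(-8*1/64 + 4060) = sqrt(-1/8 + 4060) = sqrt(32479/8) = sqrt(64958)/4 ≈ 63.717)
11191 + y = 11191 + sqrt(64958)/4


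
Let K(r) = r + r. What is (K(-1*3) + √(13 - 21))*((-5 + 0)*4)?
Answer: 120 - 40*I*√2 ≈ 120.0 - 56.569*I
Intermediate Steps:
K(r) = 2*r
(K(-1*3) + √(13 - 21))*((-5 + 0)*4) = (2*(-1*3) + √(13 - 21))*((-5 + 0)*4) = (2*(-3) + √(-8))*(-5*4) = (-6 + 2*I*√2)*(-20) = 120 - 40*I*√2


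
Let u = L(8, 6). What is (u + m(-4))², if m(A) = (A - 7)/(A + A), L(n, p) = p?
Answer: 3481/64 ≈ 54.391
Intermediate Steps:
m(A) = (-7 + A)/(2*A) (m(A) = (-7 + A)/((2*A)) = (-7 + A)*(1/(2*A)) = (-7 + A)/(2*A))
u = 6
(u + m(-4))² = (6 + (½)*(-7 - 4)/(-4))² = (6 + (½)*(-¼)*(-11))² = (6 + 11/8)² = (59/8)² = 3481/64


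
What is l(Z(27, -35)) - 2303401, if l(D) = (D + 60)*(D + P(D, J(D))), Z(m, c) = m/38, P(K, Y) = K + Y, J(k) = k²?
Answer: -126385803905/54872 ≈ -2.3033e+6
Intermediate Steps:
Z(m, c) = m/38 (Z(m, c) = m*(1/38) = m/38)
l(D) = (60 + D)*(D² + 2*D) (l(D) = (D + 60)*(D + (D + D²)) = (60 + D)*(D² + 2*D))
l(Z(27, -35)) - 2303401 = ((1/38)*27)*(120 + ((1/38)*27)² + 62*((1/38)*27)) - 2303401 = 27*(120 + (27/38)² + 62*(27/38))/38 - 2303401 = 27*(120 + 729/1444 + 837/19)/38 - 2303401 = (27/38)*(237621/1444) - 2303401 = 6415767/54872 - 2303401 = -126385803905/54872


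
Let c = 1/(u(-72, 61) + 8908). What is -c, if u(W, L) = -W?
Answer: -1/8980 ≈ -0.00011136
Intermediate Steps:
c = 1/8980 (c = 1/(-1*(-72) + 8908) = 1/(72 + 8908) = 1/8980 ≈ 0.00011136)
-c = -1*1/8980 = -1/8980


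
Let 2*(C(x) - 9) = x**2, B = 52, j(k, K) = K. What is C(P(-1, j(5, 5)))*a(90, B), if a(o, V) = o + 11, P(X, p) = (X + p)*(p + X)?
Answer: 13837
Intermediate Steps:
P(X, p) = (X + p)**2 (P(X, p) = (X + p)*(X + p) = (X + p)**2)
C(x) = 9 + x**2/2
a(o, V) = 11 + o
C(P(-1, j(5, 5)))*a(90, B) = (9 + ((-1 + 5)**2)**2/2)*(11 + 90) = (9 + (4**2)**2/2)*101 = (9 + (1/2)*16**2)*101 = (9 + (1/2)*256)*101 = (9 + 128)*101 = 137*101 = 13837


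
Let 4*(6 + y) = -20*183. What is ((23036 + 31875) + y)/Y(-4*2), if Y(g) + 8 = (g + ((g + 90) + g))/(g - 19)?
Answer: -242955/47 ≈ -5169.3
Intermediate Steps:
y = -921 (y = -6 + (-20*183)/4 = -6 + (¼)*(-3660) = -6 - 915 = -921)
Y(g) = -8 + (90 + 3*g)/(-19 + g) (Y(g) = -8 + (g + ((g + 90) + g))/(g - 19) = -8 + (g + ((90 + g) + g))/(-19 + g) = -8 + (g + (90 + 2*g))/(-19 + g) = -8 + (90 + 3*g)/(-19 + g))
((23036 + 31875) + y)/Y(-4*2) = ((23036 + 31875) - 921)/(((242 - (-20)*2)/(-19 - 4*2))) = (54911 - 921)/(((242 - 5*(-8))/(-19 - 8))) = 53990/(((242 + 40)/(-27))) = 53990/((-1/27*282)) = 53990/(-94/9) = 53990*(-9/94) = -242955/47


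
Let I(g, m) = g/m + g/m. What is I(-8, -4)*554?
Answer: 2216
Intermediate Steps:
I(g, m) = 2*g/m
I(-8, -4)*554 = (2*(-8)/(-4))*554 = (2*(-8)*(-¼))*554 = 4*554 = 2216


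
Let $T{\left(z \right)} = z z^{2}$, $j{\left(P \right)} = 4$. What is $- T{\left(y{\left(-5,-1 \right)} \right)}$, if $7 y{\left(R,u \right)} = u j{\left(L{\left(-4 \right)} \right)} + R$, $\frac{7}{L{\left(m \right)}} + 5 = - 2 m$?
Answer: $\frac{729}{343} \approx 2.1254$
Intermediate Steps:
$L{\left(m \right)} = \frac{7}{-5 - 2 m}$
$y{\left(R,u \right)} = \frac{R}{7} + \frac{4 u}{7}$ ($y{\left(R,u \right)} = \frac{u 4 + R}{7} = \frac{4 u + R}{7} = \frac{R + 4 u}{7} = \frac{R}{7} + \frac{4 u}{7}$)
$T{\left(z \right)} = z^{3}$
$- T{\left(y{\left(-5,-1 \right)} \right)} = - \left(\frac{1}{7} \left(-5\right) + \frac{4}{7} \left(-1\right)\right)^{3} = - \left(- \frac{5}{7} - \frac{4}{7}\right)^{3} = - \left(- \frac{9}{7}\right)^{3} = \left(-1\right) \left(- \frac{729}{343}\right) = \frac{729}{343}$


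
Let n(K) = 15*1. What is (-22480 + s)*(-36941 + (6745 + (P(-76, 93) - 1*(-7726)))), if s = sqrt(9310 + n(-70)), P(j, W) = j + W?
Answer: 504743440 - 112265*sqrt(373) ≈ 5.0258e+8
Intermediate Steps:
P(j, W) = W + j
n(K) = 15
s = 5*sqrt(373) (s = sqrt(9310 + 15) = sqrt(9325) = 5*sqrt(373) ≈ 96.566)
(-22480 + s)*(-36941 + (6745 + (P(-76, 93) - 1*(-7726)))) = (-22480 + 5*sqrt(373))*(-36941 + (6745 + ((93 - 76) - 1*(-7726)))) = (-22480 + 5*sqrt(373))*(-36941 + (6745 + (17 + 7726))) = (-22480 + 5*sqrt(373))*(-36941 + (6745 + 7743)) = (-22480 + 5*sqrt(373))*(-36941 + 14488) = (-22480 + 5*sqrt(373))*(-22453) = 504743440 - 112265*sqrt(373)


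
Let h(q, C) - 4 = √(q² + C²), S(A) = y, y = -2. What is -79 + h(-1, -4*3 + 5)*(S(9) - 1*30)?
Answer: -207 - 160*√2 ≈ -433.27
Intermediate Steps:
S(A) = -2
h(q, C) = 4 + √(C² + q²) (h(q, C) = 4 + √(q² + C²) = 4 + √(C² + q²))
-79 + h(-1, -4*3 + 5)*(S(9) - 1*30) = -79 + (4 + √((-4*3 + 5)² + (-1)²))*(-2 - 1*30) = -79 + (4 + √((-12 + 5)² + 1))*(-2 - 30) = -79 + (4 + √((-7)² + 1))*(-32) = -79 + (4 + √(49 + 1))*(-32) = -79 + (4 + √50)*(-32) = -79 + (4 + 5*√2)*(-32) = -79 + (-128 - 160*√2) = -207 - 160*√2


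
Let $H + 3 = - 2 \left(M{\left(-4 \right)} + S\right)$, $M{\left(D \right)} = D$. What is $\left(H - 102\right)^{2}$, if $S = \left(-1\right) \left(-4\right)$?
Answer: $11025$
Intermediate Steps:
$S = 4$
$H = -3$ ($H = -3 - 2 \left(-4 + 4\right) = -3 - 0 = -3 + 0 = -3$)
$\left(H - 102\right)^{2} = \left(-3 - 102\right)^{2} = \left(-105\right)^{2} = 11025$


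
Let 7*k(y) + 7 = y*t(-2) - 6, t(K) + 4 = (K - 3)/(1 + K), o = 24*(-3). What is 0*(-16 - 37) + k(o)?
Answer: -85/7 ≈ -12.143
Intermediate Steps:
o = -72
t(K) = -4 + (-3 + K)/(1 + K) (t(K) = -4 + (K - 3)/(1 + K) = -4 + (-3 + K)/(1 + K))
k(y) = -13/7 + y/7 (k(y) = -1 + (y*((-7 - 3*(-2))/(1 - 2)) - 6)/7 = -1 + (y*((-7 + 6)/(-1)) - 6)/7 = -1 + (y*(-1*(-1)) - 6)/7 = -1 + (y*1 - 6)/7 = -1 + (y - 6)/7 = -1 + (-6 + y)/7 = -1 + (-6/7 + y/7) = -13/7 + y/7)
0*(-16 - 37) + k(o) = 0*(-16 - 37) + (-13/7 + (⅐)*(-72)) = 0*(-53) + (-13/7 - 72/7) = 0 - 85/7 = -85/7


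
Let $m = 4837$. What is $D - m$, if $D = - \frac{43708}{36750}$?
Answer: $- \frac{1814321}{375} \approx -4838.2$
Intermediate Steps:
$D = - \frac{446}{375}$ ($D = \left(-43708\right) \frac{1}{36750} = - \frac{446}{375} \approx -1.1893$)
$D - m = - \frac{446}{375} - 4837 = - \frac{1814321}{375}$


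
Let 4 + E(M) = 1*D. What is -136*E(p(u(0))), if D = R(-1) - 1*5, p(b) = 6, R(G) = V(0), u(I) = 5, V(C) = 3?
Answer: 816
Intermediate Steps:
R(G) = 3
D = -2 (D = 3 - 1*5 = 3 - 5 = -2)
E(M) = -6 (E(M) = -4 + 1*(-2) = -4 - 2 = -6)
-136*E(p(u(0))) = -136*(-6) = 816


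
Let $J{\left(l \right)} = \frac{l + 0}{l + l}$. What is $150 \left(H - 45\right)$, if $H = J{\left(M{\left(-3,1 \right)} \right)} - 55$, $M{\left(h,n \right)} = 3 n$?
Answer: $-14925$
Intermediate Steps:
$J{\left(l \right)} = \frac{1}{2}$ ($J{\left(l \right)} = \frac{l}{2 l} = l \frac{1}{2 l} = \frac{1}{2}$)
$H = - \frac{109}{2}$ ($H = \frac{1}{2} - 55 = - \frac{109}{2} \approx -54.5$)
$150 \left(H - 45\right) = 150 \left(- \frac{109}{2} - 45\right) = 150 \left(- \frac{199}{2}\right) = -14925$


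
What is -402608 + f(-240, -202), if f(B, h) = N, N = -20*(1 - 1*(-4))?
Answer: -402708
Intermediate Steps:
N = -100 (N = -20*(1 + 4) = -20*5 = -100)
f(B, h) = -100
-402608 + f(-240, -202) = -402608 - 100 = -402708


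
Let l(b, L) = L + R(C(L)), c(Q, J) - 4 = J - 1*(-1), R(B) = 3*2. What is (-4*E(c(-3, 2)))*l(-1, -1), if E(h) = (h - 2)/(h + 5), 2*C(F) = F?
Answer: -25/3 ≈ -8.3333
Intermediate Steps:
C(F) = F/2
R(B) = 6
c(Q, J) = 5 + J (c(Q, J) = 4 + (J - 1*(-1)) = 4 + (J + 1) = 4 + (1 + J) = 5 + J)
E(h) = (-2 + h)/(5 + h)
l(b, L) = 6 + L (l(b, L) = L + 6 = 6 + L)
(-4*E(c(-3, 2)))*l(-1, -1) = (-4*(-2 + (5 + 2))/(5 + (5 + 2)))*(6 - 1) = -4*(-2 + 7)/(5 + 7)*5 = -4*5/12*5 = -5/3*5 = -25/3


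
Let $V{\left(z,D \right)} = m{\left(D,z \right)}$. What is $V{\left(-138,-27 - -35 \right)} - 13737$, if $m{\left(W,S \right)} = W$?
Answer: $-13729$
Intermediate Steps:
$V{\left(z,D \right)} = D$
$V{\left(-138,-27 - -35 \right)} - 13737 = \left(-27 - -35\right) - 13737 = \left(-27 + 35\right) - 13737 = 8 - 13737 = -13729$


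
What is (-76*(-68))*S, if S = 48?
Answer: 248064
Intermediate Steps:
(-76*(-68))*S = -76*(-68)*48 = 5168*48 = 248064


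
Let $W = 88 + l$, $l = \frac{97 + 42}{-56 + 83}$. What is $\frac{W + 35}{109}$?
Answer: $\frac{3460}{2943} \approx 1.1757$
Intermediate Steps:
$l = \frac{139}{27} \approx 5.1481$
$W = \frac{2515}{27}$ ($W = 88 + \frac{139}{27} = \frac{2515}{27} \approx 93.148$)
$\frac{W + 35}{109} = \frac{\frac{2515}{27} + 35}{109} = \frac{3460}{27} \cdot \frac{1}{109} = \frac{3460}{2943}$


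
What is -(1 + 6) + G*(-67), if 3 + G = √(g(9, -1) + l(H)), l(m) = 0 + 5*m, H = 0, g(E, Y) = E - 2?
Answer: 194 - 67*√7 ≈ 16.735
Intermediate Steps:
g(E, Y) = -2 + E
l(m) = 5*m
G = -3 + √7 (G = -3 + √((-2 + 9) + 5*0) = -3 + √(7 + 0) = -3 + √7 ≈ -0.35425)
-(1 + 6) + G*(-67) = -(1 + 6) + (-3 + √7)*(-67) = -1*7 + (201 - 67*√7) = -7 + (201 - 67*√7) = 194 - 67*√7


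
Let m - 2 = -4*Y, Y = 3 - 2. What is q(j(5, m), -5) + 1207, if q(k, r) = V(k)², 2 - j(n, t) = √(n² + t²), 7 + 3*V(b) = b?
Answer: 1213 + 10*√29/9 ≈ 1219.0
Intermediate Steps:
Y = 1
m = -2 (m = 2 - 4*1 = 2 - 4 = -2)
V(b) = -7/3 + b/3
j(n, t) = 2 - √(n² + t²)
q(k, r) = (-7/3 + k/3)²
q(j(5, m), -5) + 1207 = (-7 + (2 - √(5² + (-2)²)))²/9 + 1207 = (-7 + (2 - √(25 + 4)))²/9 + 1207 = (-7 + (2 - √29))²/9 + 1207 = (-5 - √29)²/9 + 1207 = 1207 + (-5 - √29)²/9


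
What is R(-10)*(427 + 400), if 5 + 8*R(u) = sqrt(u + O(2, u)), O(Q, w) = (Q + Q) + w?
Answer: -4135/8 + 827*I/2 ≈ -516.88 + 413.5*I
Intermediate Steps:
O(Q, w) = w + 2*Q (O(Q, w) = 2*Q + w = w + 2*Q)
R(u) = -5/8 + sqrt(4 + 2*u)/8 (R(u) = -5/8 + sqrt(u + (u + 2*2))/8 = -5/8 + sqrt(u + (u + 4))/8 = -5/8 + sqrt(u + (4 + u))/8 = -5/8 + sqrt(4 + 2*u)/8)
R(-10)*(427 + 400) = (-5/8 + sqrt(4 + 2*(-10))/8)*(427 + 400) = (-5/8 + sqrt(4 - 20)/8)*827 = (-5/8 + sqrt(-16)/8)*827 = (-5/8 + (4*I)/8)*827 = (-5/8 + I/2)*827 = -4135/8 + 827*I/2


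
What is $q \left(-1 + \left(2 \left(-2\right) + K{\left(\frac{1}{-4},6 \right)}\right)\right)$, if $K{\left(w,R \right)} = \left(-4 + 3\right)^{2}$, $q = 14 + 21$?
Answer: $-140$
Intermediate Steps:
$q = 35$
$K{\left(w,R \right)} = 1$ ($K{\left(w,R \right)} = \left(-1\right)^{2} = 1$)
$q \left(-1 + \left(2 \left(-2\right) + K{\left(\frac{1}{-4},6 \right)}\right)\right) = 35 \left(-1 + \left(2 \left(-2\right) + 1\right)\right) = 35 \left(-1 + \left(-4 + 1\right)\right) = 35 \left(-1 - 3\right) = 35 \left(-4\right) = -140$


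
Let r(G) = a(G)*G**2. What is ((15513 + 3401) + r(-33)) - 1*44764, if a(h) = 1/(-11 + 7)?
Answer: -104489/4 ≈ -26122.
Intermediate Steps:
a(h) = -1/4 (a(h) = 1/(-4) = -1/4)
r(G) = -G**2/4
((15513 + 3401) + r(-33)) - 1*44764 = ((15513 + 3401) - 1/4*(-33)**2) - 1*44764 = (18914 - 1/4*1089) - 44764 = (18914 - 1089/4) - 44764 = 74567/4 - 44764 = -104489/4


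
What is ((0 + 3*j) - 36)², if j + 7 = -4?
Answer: 4761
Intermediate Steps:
j = -11 (j = -7 - 4 = -11)
((0 + 3*j) - 36)² = ((0 + 3*(-11)) - 36)² = ((0 - 33) - 36)² = (-33 - 36)² = (-69)² = 4761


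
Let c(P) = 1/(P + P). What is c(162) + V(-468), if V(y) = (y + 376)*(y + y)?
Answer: 27900289/324 ≈ 86112.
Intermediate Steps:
c(P) = 1/(2*P)
V(y) = 2*y*(376 + y) (V(y) = (376 + y)*(2*y) = 2*y*(376 + y))
c(162) + V(-468) = (½)/162 + 2*(-468)*(376 - 468) = (½)*(1/162) + 2*(-468)*(-92) = 1/324 + 86112 = 27900289/324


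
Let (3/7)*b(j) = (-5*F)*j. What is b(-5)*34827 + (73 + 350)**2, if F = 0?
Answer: 178929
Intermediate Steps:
b(j) = 0 (b(j) = 7*((-5*0)*j)/3 = 7*(0*j)/3 = (7/3)*0 = 0)
b(-5)*34827 + (73 + 350)**2 = 0*34827 + (73 + 350)**2 = 0 + 423**2 = 0 + 178929 = 178929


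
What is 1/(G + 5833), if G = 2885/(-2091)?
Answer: 2091/12193918 ≈ 0.00017148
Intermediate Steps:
G = -2885/2091 (G = 2885*(-1/2091) = -2885/2091 ≈ -1.3797)
1/(G + 5833) = 1/(-2885/2091 + 5833) = 1/(12193918/2091) = 2091/12193918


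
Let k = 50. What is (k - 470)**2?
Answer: 176400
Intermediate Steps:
(k - 470)**2 = (50 - 470)**2 = (-420)**2 = 176400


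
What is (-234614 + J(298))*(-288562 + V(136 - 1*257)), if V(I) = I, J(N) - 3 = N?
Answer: 67642179779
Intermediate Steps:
J(N) = 3 + N
(-234614 + J(298))*(-288562 + V(136 - 1*257)) = (-234614 + (3 + 298))*(-288562 + (136 - 1*257)) = (-234614 + 301)*(-288562 + (136 - 257)) = -234313*(-288562 - 121) = -234313*(-288683) = 67642179779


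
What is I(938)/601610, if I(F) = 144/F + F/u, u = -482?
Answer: -202609/67999376690 ≈ -2.9796e-6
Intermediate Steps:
I(F) = 144/F - F/482 (I(F) = 144/F + F/(-482) = 144/F + F*(-1/482) = 144/F - F/482)
I(938)/601610 = (144/938 - 1/482*938)/601610 = (144*(1/938) - 469/241)*(1/601610) = (72/469 - 469/241)*(1/601610) = -202609/113029*1/601610 = -202609/67999376690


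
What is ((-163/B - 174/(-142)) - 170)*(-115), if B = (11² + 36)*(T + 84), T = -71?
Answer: 2813920740/144911 ≈ 19418.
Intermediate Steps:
B = 2041 (B = (11² + 36)*(-71 + 84) = (121 + 36)*13 = 157*13 = 2041)
((-163/B - 174/(-142)) - 170)*(-115) = ((-163/2041 - 174/(-142)) - 170)*(-115) = ((-163*1/2041 - 174*(-1/142)) - 170)*(-115) = ((-163/2041 + 87/71) - 170)*(-115) = (165994/144911 - 170)*(-115) = -24468876/144911*(-115) = 2813920740/144911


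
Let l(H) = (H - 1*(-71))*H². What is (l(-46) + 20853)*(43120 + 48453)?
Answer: 6753783469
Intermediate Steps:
l(H) = H²*(71 + H) (l(H) = (H + 71)*H² = (71 + H)*H² = H²*(71 + H))
(l(-46) + 20853)*(43120 + 48453) = ((-46)²*(71 - 46) + 20853)*(43120 + 48453) = (2116*25 + 20853)*91573 = (52900 + 20853)*91573 = 73753*91573 = 6753783469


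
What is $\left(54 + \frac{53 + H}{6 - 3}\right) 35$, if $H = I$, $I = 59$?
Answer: $\frac{9590}{3} \approx 3196.7$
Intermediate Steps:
$H = 59$
$\left(54 + \frac{53 + H}{6 - 3}\right) 35 = \left(54 + \frac{53 + 59}{6 - 3}\right) 35 = \left(54 + \frac{112}{3}\right) 35 = \frac{274}{3} \cdot 35 = \frac{9590}{3}$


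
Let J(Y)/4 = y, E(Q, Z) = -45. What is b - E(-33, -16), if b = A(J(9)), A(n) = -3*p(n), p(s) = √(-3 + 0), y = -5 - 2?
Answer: 45 - 3*I*√3 ≈ 45.0 - 5.1962*I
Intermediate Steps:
y = -7
J(Y) = -28 (J(Y) = 4*(-7) = -28)
p(s) = I*√3 (p(s) = √(-3) = I*√3)
A(n) = -3*I*√3
b = -3*I*√3 ≈ -5.1962*I
b - E(-33, -16) = -3*I*√3 - 1*(-45) = -3*I*√3 + 45 = 45 - 3*I*√3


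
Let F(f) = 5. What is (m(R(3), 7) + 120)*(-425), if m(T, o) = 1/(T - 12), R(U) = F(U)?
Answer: -356575/7 ≈ -50939.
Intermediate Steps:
R(U) = 5
m(T, o) = 1/(-12 + T)
(m(R(3), 7) + 120)*(-425) = (1/(-12 + 5) + 120)*(-425) = (1/(-7) + 120)*(-425) = (-1/7 + 120)*(-425) = (839/7)*(-425) = -356575/7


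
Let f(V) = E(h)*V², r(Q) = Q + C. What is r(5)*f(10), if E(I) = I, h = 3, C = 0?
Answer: 1500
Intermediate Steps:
r(Q) = Q (r(Q) = Q + 0 = Q)
f(V) = 3*V²
r(5)*f(10) = 5*(3*10²) = 5*(3*100) = 5*300 = 1500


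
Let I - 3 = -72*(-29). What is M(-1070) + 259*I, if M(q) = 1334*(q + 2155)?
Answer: 1988959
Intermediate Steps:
I = 2091 (I = 3 - 72*(-29) = 3 + 2088 = 2091)
M(q) = 2874770 + 1334*q (M(q) = 1334*(2155 + q) = 2874770 + 1334*q)
M(-1070) + 259*I = (2874770 + 1334*(-1070)) + 259*2091 = (2874770 - 1427380) + 541569 = 1447390 + 541569 = 1988959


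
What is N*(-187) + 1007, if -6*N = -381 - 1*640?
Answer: -184885/6 ≈ -30814.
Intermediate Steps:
N = 1021/6 (N = -(-381 - 1*640)/6 = -(-381 - 640)/6 = -1/6*(-1021) = 1021/6 ≈ 170.17)
N*(-187) + 1007 = (1021/6)*(-187) + 1007 = -190927/6 + 1007 = -184885/6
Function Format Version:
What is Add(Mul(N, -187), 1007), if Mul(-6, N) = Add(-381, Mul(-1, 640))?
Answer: Rational(-184885, 6) ≈ -30814.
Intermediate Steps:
N = Rational(1021, 6) (N = Mul(Rational(-1, 6), Add(-381, Mul(-1, 640))) = Mul(Rational(-1, 6), Add(-381, -640)) = Mul(Rational(-1, 6), -1021) = Rational(1021, 6) ≈ 170.17)
Add(Mul(N, -187), 1007) = Add(Mul(Rational(1021, 6), -187), 1007) = Add(Rational(-190927, 6), 1007) = Rational(-184885, 6)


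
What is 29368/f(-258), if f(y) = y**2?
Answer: 7342/16641 ≈ 0.44120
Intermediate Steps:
29368/f(-258) = 29368/((-258)**2) = 29368/66564 = 29368*(1/66564) = 7342/16641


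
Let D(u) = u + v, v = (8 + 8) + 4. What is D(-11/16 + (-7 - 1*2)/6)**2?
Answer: 81225/256 ≈ 317.29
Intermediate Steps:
v = 20 (v = 16 + 4 = 20)
D(u) = 20 + u (D(u) = u + 20 = 20 + u)
D(-11/16 + (-7 - 1*2)/6)**2 = (20 + (-11/16 + (-7 - 1*2)/6))**2 = (20 + (-11*1/16 + (-7 - 2)*(1/6)))**2 = (20 + (-11/16 - 9*1/6))**2 = (20 + (-11/16 - 3/2))**2 = (20 - 35/16)**2 = (285/16)**2 = 81225/256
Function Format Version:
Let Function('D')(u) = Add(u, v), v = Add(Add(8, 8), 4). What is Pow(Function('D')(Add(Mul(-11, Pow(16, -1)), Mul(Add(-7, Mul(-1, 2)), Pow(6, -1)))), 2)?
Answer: Rational(81225, 256) ≈ 317.29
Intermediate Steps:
v = 20 (v = Add(16, 4) = 20)
Function('D')(u) = Add(20, u) (Function('D')(u) = Add(u, 20) = Add(20, u))
Pow(Function('D')(Add(Mul(-11, Pow(16, -1)), Mul(Add(-7, Mul(-1, 2)), Pow(6, -1)))), 2) = Pow(Add(20, Add(Mul(-11, Pow(16, -1)), Mul(Add(-7, Mul(-1, 2)), Pow(6, -1)))), 2) = Pow(Add(20, Add(Mul(-11, Rational(1, 16)), Mul(Add(-7, -2), Rational(1, 6)))), 2) = Pow(Add(20, Add(Rational(-11, 16), Mul(-9, Rational(1, 6)))), 2) = Pow(Add(20, Add(Rational(-11, 16), Rational(-3, 2))), 2) = Pow(Add(20, Rational(-35, 16)), 2) = Pow(Rational(285, 16), 2) = Rational(81225, 256)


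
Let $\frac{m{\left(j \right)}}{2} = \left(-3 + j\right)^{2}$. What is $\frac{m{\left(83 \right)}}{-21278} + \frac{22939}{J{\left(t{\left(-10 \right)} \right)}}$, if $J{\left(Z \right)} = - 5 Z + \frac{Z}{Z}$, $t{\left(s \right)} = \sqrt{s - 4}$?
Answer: $\frac{241801621}{3734289} + \frac{114695 i \sqrt{14}}{351} \approx 64.752 + 1222.6 i$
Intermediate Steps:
$m{\left(j \right)} = 2 \left(-3 + j\right)^{2}$
$t{\left(s \right)} = \sqrt{-4 + s}$
$J{\left(Z \right)} = 1 - 5 Z$ ($J{\left(Z \right)} = - 5 Z + 1 = 1 - 5 Z$)
$\frac{m{\left(83 \right)}}{-21278} + \frac{22939}{J{\left(t{\left(-10 \right)} \right)}} = \frac{2 \left(-3 + 83\right)^{2}}{-21278} + \frac{22939}{1 - 5 \sqrt{-4 - 10}} = 2 \cdot 80^{2} \left(- \frac{1}{21278}\right) + \frac{22939}{1 - 5 \sqrt{-14}} = 2 \cdot 6400 \left(- \frac{1}{21278}\right) + \frac{22939}{1 - 5 i \sqrt{14}} = 12800 \left(- \frac{1}{21278}\right) + \frac{22939}{1 - 5 i \sqrt{14}} = - \frac{6400}{10639} + \frac{22939}{1 - 5 i \sqrt{14}}$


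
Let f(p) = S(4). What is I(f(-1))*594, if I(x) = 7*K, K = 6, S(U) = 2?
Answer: 24948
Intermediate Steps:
f(p) = 2
I(x) = 42 (I(x) = 7*6 = 42)
I(f(-1))*594 = 42*594 = 24948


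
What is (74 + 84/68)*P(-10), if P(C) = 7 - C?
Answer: 1279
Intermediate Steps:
(74 + 84/68)*P(-10) = (74 + 84/68)*(7 - 1*(-10)) = (74 + 84*(1/68))*(7 + 10) = (74 + 21/17)*17 = (1279/17)*17 = 1279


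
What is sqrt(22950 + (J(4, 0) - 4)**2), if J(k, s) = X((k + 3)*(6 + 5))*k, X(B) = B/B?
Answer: 15*sqrt(102) ≈ 151.49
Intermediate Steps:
X(B) = 1
J(k, s) = k (J(k, s) = 1*k = k)
sqrt(22950 + (J(4, 0) - 4)**2) = sqrt(22950 + (4 - 4)**2) = sqrt(22950 + 0**2) = sqrt(22950 + 0) = sqrt(22950) = 15*sqrt(102)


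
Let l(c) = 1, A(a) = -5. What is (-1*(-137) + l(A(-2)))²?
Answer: 19044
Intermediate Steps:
(-1*(-137) + l(A(-2)))² = (-1*(-137) + 1)² = (137 + 1)² = 138² = 19044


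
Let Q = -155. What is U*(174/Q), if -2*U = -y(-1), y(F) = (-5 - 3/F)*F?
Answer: -174/155 ≈ -1.1226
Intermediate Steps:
y(F) = F*(-5 - 3/F)
U = 1 (U = -(-1)*(-3 - 5*(-1))/2 = -(-1)*(-3 + 5)/2 = -(-1)*2/2 = -½*(-2) = 1)
U*(174/Q) = 1*(174/(-155)) = 1*(174*(-1/155)) = 1*(-174/155) = -174/155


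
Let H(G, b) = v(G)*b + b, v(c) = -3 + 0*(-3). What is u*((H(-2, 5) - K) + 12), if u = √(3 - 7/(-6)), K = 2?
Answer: 0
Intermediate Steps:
v(c) = -3 (v(c) = -3 + 0 = -3)
u = 5*√6/6 (u = √(3 - 7*(-⅙)) = √(3 + 7/6) = √(25/6) = 5*√6/6 ≈ 2.0412)
H(G, b) = -2*b (H(G, b) = -3*b + b = -2*b)
u*((H(-2, 5) - K) + 12) = (5*√6/6)*((-2*5 - 1*2) + 12) = (5*√6/6)*((-10 - 2) + 12) = (5*√6/6)*(-12 + 12) = (5*√6/6)*0 = 0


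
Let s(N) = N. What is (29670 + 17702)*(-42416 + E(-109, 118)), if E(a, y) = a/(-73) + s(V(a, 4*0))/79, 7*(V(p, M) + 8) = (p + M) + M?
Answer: -81112388281184/40369 ≈ -2.0093e+9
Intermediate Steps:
V(p, M) = -8 + p/7 + 2*M/7 (V(p, M) = -8 + ((p + M) + M)/7 = -8 + ((M + p) + M)/7 = -8 + (p + 2*M)/7 = -8 + (p/7 + 2*M/7) = -8 + p/7 + 2*M/7)
E(a, y) = -8/79 - 480*a/40369 (E(a, y) = a/(-73) + (-8 + a/7 + 2*(4*0)/7)/79 = a*(-1/73) + (-8 + a/7 + (2/7)*0)*(1/79) = -a/73 + (-8 + a/7 + 0)*(1/79) = -a/73 + (-8 + a/7)*(1/79) = -a/73 + (-8/79 + a/553) = -8/79 - 480*a/40369)
(29670 + 17702)*(-42416 + E(-109, 118)) = (29670 + 17702)*(-42416 + (-8/79 - 480/40369*(-109))) = 47372*(-42416 + (-8/79 + 52320/40369)) = 47372*(-42416 + 48232/40369) = 47372*(-1712243272/40369) = -81112388281184/40369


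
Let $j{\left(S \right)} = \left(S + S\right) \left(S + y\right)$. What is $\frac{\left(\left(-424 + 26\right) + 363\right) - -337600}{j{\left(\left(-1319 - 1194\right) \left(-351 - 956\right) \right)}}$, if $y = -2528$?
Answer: $\frac{337565}{21559155871666} \approx 1.5658 \cdot 10^{-8}$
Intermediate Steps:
$j{\left(S \right)} = 2 S \left(-2528 + S\right)$ ($j{\left(S \right)} = \left(S + S\right) \left(S - 2528\right) = 2 S \left(-2528 + S\right)$)
$\frac{\left(\left(-424 + 26\right) + 363\right) - -337600}{j{\left(\left(-1319 - 1194\right) \left(-351 - 956\right) \right)}} = \frac{\left(\left(-424 + 26\right) + 363\right) - -337600}{2 \left(-1319 - 1194\right) \left(-351 - 956\right) \left(-2528 + \left(-1319 - 1194\right) \left(-351 - 956\right)\right)} = \frac{\left(-398 + 363\right) + 337600}{2 \left(\left(-2513\right) \left(-1307\right)\right) \left(-2528 - -3284491\right)} = \frac{-35 + 337600}{2 \cdot 3284491 \left(-2528 + 3284491\right)} = \frac{337565}{2 \cdot 3284491 \cdot 3281963} = \frac{337565}{21559155871666}$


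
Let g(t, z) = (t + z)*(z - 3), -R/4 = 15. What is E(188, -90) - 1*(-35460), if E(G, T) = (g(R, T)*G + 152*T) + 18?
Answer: 2644398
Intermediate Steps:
R = -60 (R = -4*15 = -60)
g(t, z) = (-3 + z)*(t + z) (g(t, z) = (t + z)*(-3 + z) = (-3 + z)*(t + z))
E(G, T) = 18 + 152*T + G*(180 + T² - 63*T) (E(G, T) = ((T² - 3*(-60) - 3*T - 60*T)*G + 152*T) + 18 = ((T² + 180 - 3*T - 60*T)*G + 152*T) + 18 = ((180 + T² - 63*T)*G + 152*T) + 18 = (G*(180 + T² - 63*T) + 152*T) + 18 = (152*T + G*(180 + T² - 63*T)) + 18 = 18 + 152*T + G*(180 + T² - 63*T))
E(188, -90) - 1*(-35460) = (18 + 152*(-90) + 188*(180 + (-90)² - 63*(-90))) - 1*(-35460) = (18 - 13680 + 188*(180 + 8100 + 5670)) + 35460 = (18 - 13680 + 188*13950) + 35460 = (18 - 13680 + 2622600) + 35460 = 2608938 + 35460 = 2644398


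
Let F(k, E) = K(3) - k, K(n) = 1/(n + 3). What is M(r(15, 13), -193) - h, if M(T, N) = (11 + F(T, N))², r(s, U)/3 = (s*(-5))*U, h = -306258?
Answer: 321383977/36 ≈ 8.9273e+6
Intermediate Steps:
K(n) = 1/(3 + n)
r(s, U) = -15*U*s (r(s, U) = 3*((s*(-5))*U) = 3*((-5*s)*U) = 3*(-5*U*s) = -15*U*s)
F(k, E) = ⅙ - k (F(k, E) = 1/(3 + 3) - k = 1/6 - k = ⅙ - k)
M(T, N) = (67/6 - T)² (M(T, N) = (11 + (⅙ - T))² = (67/6 - T)²)
M(r(15, 13), -193) - h = (67 - (-90)*13*15)²/36 - 1*(-306258) = (67 - 6*(-2925))²/36 + 306258 = (67 + 17550)²/36 + 306258 = (1/36)*17617² + 306258 = (1/36)*310358689 + 306258 = 310358689/36 + 306258 = 321383977/36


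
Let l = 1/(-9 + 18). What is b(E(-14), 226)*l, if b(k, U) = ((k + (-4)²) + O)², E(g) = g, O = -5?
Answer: 1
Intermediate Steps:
l = ⅑ (l = 1/9 = ⅑ ≈ 0.11111)
b(k, U) = (11 + k)² (b(k, U) = ((k + (-4)²) - 5)² = ((k + 16) - 5)² = ((16 + k) - 5)² = (11 + k)²)
b(E(-14), 226)*l = (11 - 14)²*(⅑) = (-3)²*(⅑) = 9*(⅑) = 1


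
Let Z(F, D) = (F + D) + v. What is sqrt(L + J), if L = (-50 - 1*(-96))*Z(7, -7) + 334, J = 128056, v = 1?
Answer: 2*sqrt(32109) ≈ 358.38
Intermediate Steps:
Z(F, D) = 1 + D + F (Z(F, D) = (F + D) + 1 = (D + F) + 1 = 1 + D + F)
L = 380 (L = (-50 - 1*(-96))*(1 - 7 + 7) + 334 = (-50 + 96)*1 + 334 = 46*1 + 334 = 46 + 334 = 380)
sqrt(L + J) = sqrt(380 + 128056) = sqrt(128436) = 2*sqrt(32109)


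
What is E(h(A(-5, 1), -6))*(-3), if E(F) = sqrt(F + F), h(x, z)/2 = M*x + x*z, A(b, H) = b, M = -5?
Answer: -6*sqrt(55) ≈ -44.497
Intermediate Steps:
h(x, z) = -10*x + 2*x*z (h(x, z) = 2*(-5*x + x*z) = -10*x + 2*x*z)
E(F) = sqrt(2)*sqrt(F) (E(F) = sqrt(2*F) = sqrt(2)*sqrt(F))
E(h(A(-5, 1), -6))*(-3) = (sqrt(2)*sqrt(2*(-5)*(-5 - 6)))*(-3) = (sqrt(2)*sqrt(2*(-5)*(-11)))*(-3) = (sqrt(2)*sqrt(110))*(-3) = (2*sqrt(55))*(-3) = -6*sqrt(55)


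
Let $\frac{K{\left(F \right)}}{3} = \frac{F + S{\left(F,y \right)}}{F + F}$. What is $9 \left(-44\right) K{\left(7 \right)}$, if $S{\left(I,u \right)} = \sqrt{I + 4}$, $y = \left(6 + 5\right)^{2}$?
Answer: $-594 - \frac{594 \sqrt{11}}{7} \approx -875.44$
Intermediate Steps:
$y = 121$ ($y = 11^{2} = 121$)
$S{\left(I,u \right)} = \sqrt{4 + I}$
$K{\left(F \right)} = \frac{3 \left(F + \sqrt{4 + F}\right)}{2 F}$ ($K{\left(F \right)} = 3 \frac{F + \sqrt{4 + F}}{F + F} = 3 \frac{F + \sqrt{4 + F}}{2 F} = \frac{3 \left(F + \sqrt{4 + F}\right)}{2 F}$)
$9 \left(-44\right) K{\left(7 \right)} = 9 \left(-44\right) \frac{3 \left(7 + \sqrt{4 + 7}\right)}{2 \cdot 7} = - 396 \cdot \frac{3}{2} \cdot \frac{1}{7} \left(7 + \sqrt{11}\right) = - 396 \left(\frac{3}{2} + \frac{3 \sqrt{11}}{14}\right) = -594 - \frac{594 \sqrt{11}}{7}$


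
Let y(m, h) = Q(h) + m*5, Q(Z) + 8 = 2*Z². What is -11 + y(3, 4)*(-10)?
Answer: -401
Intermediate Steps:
Q(Z) = -8 + 2*Z²
y(m, h) = -8 + 2*h² + 5*m (y(m, h) = (-8 + 2*h²) + m*5 = (-8 + 2*h²) + 5*m = -8 + 2*h² + 5*m)
-11 + y(3, 4)*(-10) = -11 + (-8 + 2*4² + 5*3)*(-10) = -11 + (-8 + 2*16 + 15)*(-10) = -11 + (-8 + 32 + 15)*(-10) = -11 + 39*(-10) = -11 - 390 = -401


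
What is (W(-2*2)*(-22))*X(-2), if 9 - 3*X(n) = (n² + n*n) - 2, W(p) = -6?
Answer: 132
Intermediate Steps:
X(n) = 11/3 - 2*n²/3 (X(n) = 3 - ((n² + n*n) - 2)/3 = 3 - ((n² + n²) - 2)/3 = 3 - (2*n² - 2)/3 = 3 - (-2 + 2*n²)/3 = 3 + (⅔ - 2*n²/3) = 11/3 - 2*n²/3)
(W(-2*2)*(-22))*X(-2) = (-6*(-22))*(11/3 - ⅔*(-2)²) = 132*(11/3 - ⅔*4) = 132*(11/3 - 8/3) = 132*1 = 132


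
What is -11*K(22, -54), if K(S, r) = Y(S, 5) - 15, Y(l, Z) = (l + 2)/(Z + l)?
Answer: 1397/9 ≈ 155.22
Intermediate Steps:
Y(l, Z) = (2 + l)/(Z + l)
K(S, r) = -15 + (2 + S)/(5 + S) (K(S, r) = (2 + S)/(5 + S) - 15 = -15 + (2 + S)/(5 + S))
-11*K(22, -54) = -11*(-73 - 14*22)/(5 + 22) = -11*(-73 - 308)/27 = -11*(-381)/27 = -11*(-127/9) = 1397/9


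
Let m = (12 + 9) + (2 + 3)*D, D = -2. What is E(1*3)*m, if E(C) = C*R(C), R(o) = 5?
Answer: 165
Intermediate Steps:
E(C) = 5*C (E(C) = C*5 = 5*C)
m = 11 (m = (12 + 9) + (2 + 3)*(-2) = 21 + 5*(-2) = 21 - 10 = 11)
E(1*3)*m = (5*(1*3))*11 = (5*3)*11 = 15*11 = 165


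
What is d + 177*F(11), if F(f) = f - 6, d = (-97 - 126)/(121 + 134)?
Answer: 225452/255 ≈ 884.13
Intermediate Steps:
d = -223/255 ≈ -0.87451
F(f) = -6 + f
d + 177*F(11) = -223/255 + 177*(-6 + 11) = -223/255 + 177*5 = -223/255 + 885 = 225452/255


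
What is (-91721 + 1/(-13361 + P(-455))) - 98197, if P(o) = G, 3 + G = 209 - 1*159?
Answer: -2528568253/13314 ≈ -1.8992e+5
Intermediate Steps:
G = 47 (G = -3 + (209 - 1*159) = -3 + (209 - 159) = -3 + 50 = 47)
P(o) = 47
(-91721 + 1/(-13361 + P(-455))) - 98197 = (-91721 + 1/(-13361 + 47)) - 98197 = (-91721 + 1/(-13314)) - 98197 = (-91721 - 1/13314) - 98197 = -1221173395/13314 - 98197 = -2528568253/13314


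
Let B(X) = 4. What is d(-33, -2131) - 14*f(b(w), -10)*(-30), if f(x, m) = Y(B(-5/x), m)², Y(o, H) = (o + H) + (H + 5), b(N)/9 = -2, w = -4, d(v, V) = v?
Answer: 50787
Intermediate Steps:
b(N) = -18 (b(N) = 9*(-2) = -18)
Y(o, H) = 5 + o + 2*H (Y(o, H) = (H + o) + (5 + H) = 5 + o + 2*H)
f(x, m) = (9 + 2*m)² (f(x, m) = (5 + 4 + 2*m)² = (9 + 2*m)²)
d(-33, -2131) - 14*f(b(w), -10)*(-30) = -33 - 14*(9 + 2*(-10))²*(-30) = -33 - 14*(9 - 20)²*(-30) = -33 - 14*(-11)²*(-30) = -33 - 14*121*(-30) = -33 - 1694*(-30) = -33 - 1*(-50820) = -33 + 50820 = 50787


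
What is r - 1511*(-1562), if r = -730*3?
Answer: 2357992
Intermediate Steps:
r = -2190
r - 1511*(-1562) = -2190 - 1511*(-1562) = -2190 + 2360182 = 2357992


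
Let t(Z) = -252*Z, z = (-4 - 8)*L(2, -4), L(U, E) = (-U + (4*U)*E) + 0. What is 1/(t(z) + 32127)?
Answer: -1/70689 ≈ -1.4146e-5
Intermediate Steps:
L(U, E) = -U + 4*E*U (L(U, E) = (-U + 4*E*U) + 0 = -U + 4*E*U)
z = 408 (z = (-4 - 8)*(2*(-1 + 4*(-4))) = -24*(-1 - 16) = -24*(-17) = -12*(-34) = 408)
1/(t(z) + 32127) = 1/(-252*408 + 32127) = 1/(-102816 + 32127) = 1/(-70689) = -1/70689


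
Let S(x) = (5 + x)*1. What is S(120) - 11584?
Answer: -11459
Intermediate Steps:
S(x) = 5 + x
S(120) - 11584 = (5 + 120) - 11584 = 125 - 11584 = -11459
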